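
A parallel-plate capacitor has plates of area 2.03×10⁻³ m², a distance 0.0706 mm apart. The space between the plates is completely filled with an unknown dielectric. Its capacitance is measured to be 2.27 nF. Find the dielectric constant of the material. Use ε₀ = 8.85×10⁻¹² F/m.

8.92

κ = Cd/(ε₀A) = 2.27×10⁻⁹ × 7.06×10⁻⁵ / (8.85×10⁻¹² × 2.03×10⁻³) = 8.92.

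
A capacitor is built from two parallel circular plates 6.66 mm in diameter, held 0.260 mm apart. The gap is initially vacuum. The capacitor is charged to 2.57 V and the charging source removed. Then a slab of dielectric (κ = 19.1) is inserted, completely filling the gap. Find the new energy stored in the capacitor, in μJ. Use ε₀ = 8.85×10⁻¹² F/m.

A = π(6.66/2 mm)² = 3.48×10⁻⁵ m².
Initially C₁ = ε₀A/d = 8.85×10⁻¹² × 3.48×10⁻⁵ / 2.60×10⁻⁴ = 1.19×10⁻¹² F.
U₁ = 3.92×10⁻¹² J.
Isolated ⇒ Q is held fixed. C₂ = 19.1 C₁ and U = Q²/(2C), so U₂/U₁ = C₁/C₂ = 0.0524.
U₂ = 0.0524 × 3.92×10⁻¹² = 2.05×10⁻¹³ J.

U ≈ 2.05×10⁻⁷ μJ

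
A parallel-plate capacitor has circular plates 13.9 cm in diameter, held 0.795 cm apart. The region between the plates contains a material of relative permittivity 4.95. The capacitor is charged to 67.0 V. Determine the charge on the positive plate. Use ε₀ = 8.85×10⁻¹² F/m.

Q ≈ 5.60 nC

A = π(13.9/2 cm)² = 1.52×10⁻² m².
C = κε₀A/d = 4.95 × 8.85×10⁻¹² × 1.52×10⁻² / 7.95×10⁻³ = 8.36×10⁻¹¹ F.
Q = CV = 8.36×10⁻¹¹ × 67.0 = 5.60×10⁻⁹ C.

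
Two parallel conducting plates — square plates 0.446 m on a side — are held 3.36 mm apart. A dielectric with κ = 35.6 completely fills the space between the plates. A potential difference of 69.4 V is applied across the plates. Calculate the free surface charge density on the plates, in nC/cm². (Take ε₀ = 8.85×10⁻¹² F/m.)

0.651 nC/cm²

A = (0.446 m)² = 0.199 m².
C = κε₀A/d = 35.6 × 8.85×10⁻¹² × 0.199 / 3.36×10⁻³ = 1.87×10⁻⁸ F.
σ = Q/A = CV/A = 1.87×10⁻⁸ × 69.4 / 0.199 = 6.51×10⁻⁶ C/m².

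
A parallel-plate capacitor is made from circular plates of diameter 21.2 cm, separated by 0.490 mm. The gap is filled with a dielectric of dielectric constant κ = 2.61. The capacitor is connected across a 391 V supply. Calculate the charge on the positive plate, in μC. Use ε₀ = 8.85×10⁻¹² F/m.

A = π(21.2/2 cm)² = 3.53×10⁻² m².
C = κε₀A/d = 2.61 × 8.85×10⁻¹² × 3.53×10⁻² / 4.90×10⁻⁴ = 1.66×10⁻⁹ F.
Q = CV = 1.66×10⁻⁹ × 391 = 6.51×10⁻⁷ C.

Q ≈ 0.651 μC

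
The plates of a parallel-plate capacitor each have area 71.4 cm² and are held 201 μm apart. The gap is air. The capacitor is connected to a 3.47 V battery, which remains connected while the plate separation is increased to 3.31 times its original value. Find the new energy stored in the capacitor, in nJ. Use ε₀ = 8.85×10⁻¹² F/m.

0.572 nJ

A = 71.4 cm² = 7.14×10⁻³ m².
Initially C₁ = ε₀A/d = 8.85×10⁻¹² × 7.14×10⁻³ / 2.01×10⁻⁴ = 3.14×10⁻¹⁰ F.
U₁ = 1.89×10⁻⁹ J.
Battery connected ⇒ V is held fixed. C₂ = 0.302 C₁ and U = ½CV², so U₂/U₁ = C₂/C₁ = 0.302.
U₂ = 0.302 × 1.89×10⁻⁹ = 5.72×10⁻¹⁰ J.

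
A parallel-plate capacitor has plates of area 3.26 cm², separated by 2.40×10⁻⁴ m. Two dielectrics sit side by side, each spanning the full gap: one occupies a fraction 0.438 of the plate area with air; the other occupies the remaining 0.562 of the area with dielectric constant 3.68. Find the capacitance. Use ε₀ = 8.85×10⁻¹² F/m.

C ≈ 30.1 pF

A = 3.26 cm² = 3.26×10⁻⁴ m².
Side-by-side slabs ⇒ two capacitors in parallel, each spanning the full gap.
C₁ = κ₁ε₀A₁/d = 1.00 × 8.85×10⁻¹² × 1.43×10⁻⁴ / 2.40×10⁻⁴ = 5.27×10⁻¹² F.
C₂ = κ₂ε₀A₂/d = 3.68 × 8.85×10⁻¹² × 1.83×10⁻⁴ / 2.40×10⁻⁴ = 2.49×10⁻¹¹ F.
C = C₁ + C₂ = 3.01×10⁻¹¹ F.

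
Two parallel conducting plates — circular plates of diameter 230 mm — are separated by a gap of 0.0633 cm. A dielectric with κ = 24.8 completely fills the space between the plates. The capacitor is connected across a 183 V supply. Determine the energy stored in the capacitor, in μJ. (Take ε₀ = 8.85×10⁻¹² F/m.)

U ≈ 241 μJ

A = π(230/2 mm)² = 4.15×10⁻² m².
C = κε₀A/d = 24.8 × 8.85×10⁻¹² × 4.15×10⁻² / 6.33×10⁻⁴ = 1.44×10⁻⁸ F.
U = ½CV² = ½ × 1.44×10⁻⁸ × (183)² = 2.41×10⁻⁴ J.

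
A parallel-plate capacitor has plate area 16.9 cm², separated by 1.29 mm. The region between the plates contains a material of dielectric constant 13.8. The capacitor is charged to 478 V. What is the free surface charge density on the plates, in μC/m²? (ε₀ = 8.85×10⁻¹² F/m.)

A = 16.9 cm² = 1.69×10⁻³ m².
C = κε₀A/d = 13.8 × 8.85×10⁻¹² × 1.69×10⁻³ / 1.29×10⁻³ = 1.60×10⁻¹⁰ F.
σ = Q/A = CV/A = 1.60×10⁻¹⁰ × 478 / 1.69×10⁻³ = 4.53×10⁻⁵ C/m².

σ ≈ 45.3 μC/m²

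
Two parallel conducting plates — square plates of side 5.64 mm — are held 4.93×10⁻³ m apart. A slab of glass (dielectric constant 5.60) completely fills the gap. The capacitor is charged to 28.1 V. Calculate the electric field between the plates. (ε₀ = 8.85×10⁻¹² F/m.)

E ≈ 5.70 V/mm

E = V/d = 28.1 / 4.93×10⁻³ = 5.70×10³ V/m.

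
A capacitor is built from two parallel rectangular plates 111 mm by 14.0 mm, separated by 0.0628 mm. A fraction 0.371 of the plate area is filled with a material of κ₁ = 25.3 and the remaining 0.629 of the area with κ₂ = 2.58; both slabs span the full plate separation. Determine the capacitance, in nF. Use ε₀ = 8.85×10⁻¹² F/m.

A = 111 × 14.0 mm² = 1.55×10⁻³ m².
Side-by-side slabs ⇒ two capacitors in parallel, each spanning the full gap.
C₁ = κ₁ε₀A₁/d = 25.3 × 8.85×10⁻¹² × 5.77×10⁻⁴ / 6.28×10⁻⁵ = 2.06×10⁻⁹ F.
C₂ = κ₂ε₀A₂/d = 2.58 × 8.85×10⁻¹² × 9.77×10⁻⁴ / 6.28×10⁻⁵ = 3.55×10⁻¹⁰ F.
C = C₁ + C₂ = 2.41×10⁻⁹ F.

2.41 nF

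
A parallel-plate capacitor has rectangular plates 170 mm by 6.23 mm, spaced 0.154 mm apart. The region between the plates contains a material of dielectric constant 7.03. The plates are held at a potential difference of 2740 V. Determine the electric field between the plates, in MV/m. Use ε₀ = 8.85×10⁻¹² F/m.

17.8 MV/m

E = V/d = 2740 / 1.54×10⁻⁴ = 1.78×10⁷ V/m.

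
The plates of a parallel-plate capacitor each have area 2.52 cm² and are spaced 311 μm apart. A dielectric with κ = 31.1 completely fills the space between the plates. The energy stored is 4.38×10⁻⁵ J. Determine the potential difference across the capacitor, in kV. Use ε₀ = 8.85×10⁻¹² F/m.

V ≈ 0.627 kV

A = 2.52 cm² = 2.52×10⁻⁴ m².
C = κε₀A/d = 31.1 × 8.85×10⁻¹² × 2.52×10⁻⁴ / 3.11×10⁻⁴ = 2.23×10⁻¹⁰ F.
V = √(2U/C) = √(2 × 4.38×10⁻⁵ / 2.23×10⁻¹⁰) = 6.27×10² V.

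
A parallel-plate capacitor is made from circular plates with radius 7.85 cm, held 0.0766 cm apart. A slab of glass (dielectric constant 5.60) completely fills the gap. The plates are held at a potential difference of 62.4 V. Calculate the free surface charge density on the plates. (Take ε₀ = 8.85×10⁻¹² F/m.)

σ ≈ 4.04 μC/m²

A = π(7.85 cm)² = 1.94×10⁻² m².
C = κε₀A/d = 5.60 × 8.85×10⁻¹² × 1.94×10⁻² / 7.66×10⁻⁴ = 1.25×10⁻⁹ F.
σ = Q/A = CV/A = 1.25×10⁻⁹ × 62.4 / 1.94×10⁻² = 4.04×10⁻⁶ C/m².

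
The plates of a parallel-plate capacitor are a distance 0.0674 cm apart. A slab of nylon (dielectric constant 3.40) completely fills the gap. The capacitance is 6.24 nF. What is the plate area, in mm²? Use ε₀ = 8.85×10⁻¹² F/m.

A ≈ 1.40×10⁵ mm²

A = Cd/(κε₀) = 6.24×10⁻⁹ × 6.74×10⁻⁴ / (3.40 × 8.85×10⁻¹²) = 0.140 m².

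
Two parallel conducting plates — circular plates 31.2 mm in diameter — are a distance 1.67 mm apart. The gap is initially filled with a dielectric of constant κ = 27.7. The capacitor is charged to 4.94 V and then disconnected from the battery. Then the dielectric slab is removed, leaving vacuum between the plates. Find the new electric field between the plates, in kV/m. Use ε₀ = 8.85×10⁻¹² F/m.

A = π(31.2/2 mm)² = 7.65×10⁻⁴ m².
Initially C₁ = κε₀A/d = 27.7 × 8.85×10⁻¹² × 7.65×10⁻⁴ / 1.67×10⁻³ = 1.12×10⁻¹⁰ F.
E₁ = 2.96×10³ V/m.
Isolated ⇒ Q is held fixed. V₂ = Q/C₂ = V₁/0.0361; E = V/d, so E₂/E₁ = (V₂/V₁)(d₁/d₂) = 27.7.
E₂ = 27.7 × 2.96×10³ = 8.19×10⁴ V/m.

81.9 kV/m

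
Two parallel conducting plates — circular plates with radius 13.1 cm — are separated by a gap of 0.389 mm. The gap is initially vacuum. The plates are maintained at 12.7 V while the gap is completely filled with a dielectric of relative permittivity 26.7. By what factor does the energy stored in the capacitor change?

U₂/U₁ ≈ 26.7

Battery connected ⇒ V is held fixed.
C₂ = 26.7 C₁ and U = ½CV², so U₂/U₁ = C₂/C₁ = 26.7.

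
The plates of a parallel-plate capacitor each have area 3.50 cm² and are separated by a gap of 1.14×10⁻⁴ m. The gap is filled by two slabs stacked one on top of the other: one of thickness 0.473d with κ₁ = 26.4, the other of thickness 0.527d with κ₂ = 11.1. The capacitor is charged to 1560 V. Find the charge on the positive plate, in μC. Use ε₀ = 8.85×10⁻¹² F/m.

Q ≈ 0.648 μC

A = 3.50 cm² = 3.50×10⁻⁴ m².
Stacked slabs ⇒ two capacitors in series, each with the full plate area.
C₁ = κ₁ε₀A/d₁ = 26.4 × 8.85×10⁻¹² × 3.50×10⁻⁴ / 5.39×10⁻⁵ = 1.52×10⁻⁹ F.
C₂ = κ₂ε₀A/d₂ = 11.1 × 8.85×10⁻¹² × 3.50×10⁻⁴ / 6.01×10⁻⁵ = 5.72×10⁻¹⁰ F.
C = (1/C₁ + 1/C₂)⁻¹ = 4.15×10⁻¹⁰ F.
Q = CV = 4.15×10⁻¹⁰ × 1560 = 6.48×10⁻⁷ C.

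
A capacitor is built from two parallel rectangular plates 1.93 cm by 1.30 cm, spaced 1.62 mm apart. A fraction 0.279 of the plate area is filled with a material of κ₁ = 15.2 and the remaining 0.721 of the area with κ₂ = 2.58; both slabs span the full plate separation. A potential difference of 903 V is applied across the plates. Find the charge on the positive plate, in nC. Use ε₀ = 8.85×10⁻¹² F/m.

A = 1.93 × 1.30 cm² = 2.51×10⁻⁴ m².
Side-by-side slabs ⇒ two capacitors in parallel, each spanning the full gap.
C₁ = κ₁ε₀A₁/d = 15.2 × 8.85×10⁻¹² × 7.00×10⁻⁵ / 1.62×10⁻³ = 5.81×10⁻¹² F.
C₂ = κ₂ε₀A₂/d = 2.58 × 8.85×10⁻¹² × 1.81×10⁻⁴ / 1.62×10⁻³ = 2.55×10⁻¹² F.
C = C₁ + C₂ = 8.36×10⁻¹² F.
Q = CV = 8.36×10⁻¹² × 903 = 7.55×10⁻⁹ C.

7.55 nC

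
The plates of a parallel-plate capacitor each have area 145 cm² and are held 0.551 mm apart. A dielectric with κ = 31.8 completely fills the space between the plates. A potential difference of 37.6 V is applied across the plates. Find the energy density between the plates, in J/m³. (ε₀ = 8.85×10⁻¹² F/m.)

E = V/d = 37.6 / 5.51×10⁻⁴ = 6.82×10⁴ V/m.
u = ½κε₀E² = ½ × 31.8 × 8.85×10⁻¹² × (6.82×10⁴)² = 0.655 J/m³.

0.655 J/m³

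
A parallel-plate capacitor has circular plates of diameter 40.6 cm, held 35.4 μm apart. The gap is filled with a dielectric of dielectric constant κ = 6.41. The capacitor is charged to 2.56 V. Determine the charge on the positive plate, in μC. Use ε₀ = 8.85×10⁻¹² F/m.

A = π(40.6/2 cm)² = 0.129 m².
C = κε₀A/d = 6.41 × 8.85×10⁻¹² × 0.129 / 3.54×10⁻⁵ = 2.07×10⁻⁷ F.
Q = CV = 2.07×10⁻⁷ × 2.56 = 5.31×10⁻⁷ C.

0.531 μC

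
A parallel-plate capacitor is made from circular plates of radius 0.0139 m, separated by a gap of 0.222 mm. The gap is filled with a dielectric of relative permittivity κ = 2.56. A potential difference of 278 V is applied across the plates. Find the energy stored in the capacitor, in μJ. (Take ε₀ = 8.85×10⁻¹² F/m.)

A = π(0.0139 m)² = 6.07×10⁻⁴ m².
C = κε₀A/d = 2.56 × 8.85×10⁻¹² × 6.07×10⁻⁴ / 2.22×10⁻⁴ = 6.19×10⁻¹¹ F.
U = ½CV² = ½ × 6.19×10⁻¹¹ × (278)² = 2.39×10⁻⁶ J.

2.39 μJ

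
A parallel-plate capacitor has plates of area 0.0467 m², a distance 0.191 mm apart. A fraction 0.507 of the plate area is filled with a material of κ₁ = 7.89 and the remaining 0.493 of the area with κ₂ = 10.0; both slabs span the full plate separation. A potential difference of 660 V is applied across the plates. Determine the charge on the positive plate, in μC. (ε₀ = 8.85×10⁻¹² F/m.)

12.8 μC

Side-by-side slabs ⇒ two capacitors in parallel, each spanning the full gap.
C₁ = κ₁ε₀A₁/d = 7.89 × 8.85×10⁻¹² × 2.37×10⁻² / 1.91×10⁻⁴ = 8.66×10⁻⁹ F.
C₂ = κ₂ε₀A₂/d = 10.0 × 8.85×10⁻¹² × 2.30×10⁻² / 1.91×10⁻⁴ = 1.07×10⁻⁸ F.
C = C₁ + C₂ = 1.93×10⁻⁸ F.
Q = CV = 1.93×10⁻⁸ × 660 = 1.28×10⁻⁵ C.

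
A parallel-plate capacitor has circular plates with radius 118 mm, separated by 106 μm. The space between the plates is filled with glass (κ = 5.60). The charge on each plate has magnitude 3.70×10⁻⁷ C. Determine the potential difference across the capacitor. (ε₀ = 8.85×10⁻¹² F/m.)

V ≈ 18.1 V

A = π(118 mm)² = 4.37×10⁻² m².
C = κε₀A/d = 5.60 × 8.85×10⁻¹² × 4.37×10⁻² / 1.06×10⁻⁴ = 2.05×10⁻⁸ F.
V = Q/C = 3.70×10⁻⁷ / 2.05×10⁻⁸ = 18.1 V.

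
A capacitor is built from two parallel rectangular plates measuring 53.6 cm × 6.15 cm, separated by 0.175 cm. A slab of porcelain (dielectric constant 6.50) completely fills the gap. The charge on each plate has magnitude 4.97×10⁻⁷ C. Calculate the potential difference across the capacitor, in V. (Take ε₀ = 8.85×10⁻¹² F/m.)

A = 53.6 × 6.15 cm² = 3.30×10⁻² m².
C = κε₀A/d = 6.50 × 8.85×10⁻¹² × 3.30×10⁻² / 1.75×10⁻³ = 1.08×10⁻⁹ F.
V = Q/C = 4.97×10⁻⁷ / 1.08×10⁻⁹ = 4.59×10² V.

459 V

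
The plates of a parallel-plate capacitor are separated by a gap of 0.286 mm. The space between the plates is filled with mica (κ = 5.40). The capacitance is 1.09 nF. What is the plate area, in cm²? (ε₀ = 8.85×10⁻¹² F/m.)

A = Cd/(κε₀) = 1.09×10⁻⁹ × 2.86×10⁻⁴ / (5.40 × 8.85×10⁻¹²) = 6.52×10⁻³ m².

A ≈ 65.2 cm²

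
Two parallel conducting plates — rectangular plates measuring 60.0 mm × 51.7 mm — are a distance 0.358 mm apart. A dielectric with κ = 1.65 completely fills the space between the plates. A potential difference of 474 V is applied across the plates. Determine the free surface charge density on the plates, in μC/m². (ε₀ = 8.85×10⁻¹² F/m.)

A = 60.0 × 51.7 mm² = 3.10×10⁻³ m².
C = κε₀A/d = 1.65 × 8.85×10⁻¹² × 3.10×10⁻³ / 3.58×10⁻⁴ = 1.27×10⁻¹⁰ F.
σ = Q/A = CV/A = 1.27×10⁻¹⁰ × 474 / 3.10×10⁻³ = 1.93×10⁻⁵ C/m².

19.3 μC/m²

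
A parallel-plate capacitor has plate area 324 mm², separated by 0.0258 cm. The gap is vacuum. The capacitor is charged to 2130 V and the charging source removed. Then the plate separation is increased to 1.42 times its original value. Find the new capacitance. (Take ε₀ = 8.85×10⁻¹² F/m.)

C ≈ 7.83 pF

A = 324 mm² = 3.24×10⁻⁴ m².
Initially C₁ = ε₀A/d = 8.85×10⁻¹² × 3.24×10⁻⁴ / 2.58×10⁻⁴ = 1.11×10⁻¹¹ F.
C = ε₀A/d scales as 1/d, so C₂/C₁ = d₁/d₂ = 1/1.42 = 0.704.
C₂ = 0.704 × 1.11×10⁻¹¹ = 7.83×10⁻¹² F.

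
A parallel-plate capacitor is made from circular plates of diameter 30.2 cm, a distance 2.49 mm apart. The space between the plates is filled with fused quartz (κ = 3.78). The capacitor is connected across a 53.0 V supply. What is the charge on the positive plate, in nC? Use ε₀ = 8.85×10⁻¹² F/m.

51.0 nC

A = π(30.2/2 cm)² = 7.16×10⁻² m².
C = κε₀A/d = 3.78 × 8.85×10⁻¹² × 7.16×10⁻² / 2.49×10⁻³ = 9.62×10⁻¹⁰ F.
Q = CV = 9.62×10⁻¹⁰ × 53.0 = 5.10×10⁻⁸ C.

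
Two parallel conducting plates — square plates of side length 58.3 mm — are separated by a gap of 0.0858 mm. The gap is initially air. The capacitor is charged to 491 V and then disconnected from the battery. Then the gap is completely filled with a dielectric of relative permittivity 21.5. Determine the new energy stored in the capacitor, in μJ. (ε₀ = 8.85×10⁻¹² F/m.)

1.97 μJ

A = (58.3 mm)² = 3.40×10⁻³ m².
Initially C₁ = ε₀A/d = 8.85×10⁻¹² × 3.40×10⁻³ / 8.58×10⁻⁵ = 3.51×10⁻¹⁰ F.
U₁ = 4.23×10⁻⁵ J.
Isolated ⇒ Q is held fixed. C₂ = 21.5 C₁ and U = Q²/(2C), so U₂/U₁ = C₁/C₂ = 0.0465.
U₂ = 0.0465 × 4.23×10⁻⁵ = 1.97×10⁻⁶ J.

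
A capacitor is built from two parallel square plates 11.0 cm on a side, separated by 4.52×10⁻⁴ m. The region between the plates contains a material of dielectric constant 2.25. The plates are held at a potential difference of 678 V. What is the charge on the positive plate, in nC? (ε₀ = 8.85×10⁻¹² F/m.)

A = (11.0 cm)² = 1.21×10⁻² m².
C = κε₀A/d = 2.25 × 8.85×10⁻¹² × 1.21×10⁻² / 4.52×10⁻⁴ = 5.33×10⁻¹⁰ F.
Q = CV = 5.33×10⁻¹⁰ × 678 = 3.61×10⁻⁷ C.

Q ≈ 361 nC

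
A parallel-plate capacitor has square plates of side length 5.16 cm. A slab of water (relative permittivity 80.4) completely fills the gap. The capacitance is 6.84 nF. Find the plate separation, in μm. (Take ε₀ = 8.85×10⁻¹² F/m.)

277 μm

A = (5.16 cm)² = 2.66×10⁻³ m².
d = κε₀A/C = 80.4 × 8.85×10⁻¹² × 2.66×10⁻³ / 6.84×10⁻⁹ = 2.77×10⁻⁴ m.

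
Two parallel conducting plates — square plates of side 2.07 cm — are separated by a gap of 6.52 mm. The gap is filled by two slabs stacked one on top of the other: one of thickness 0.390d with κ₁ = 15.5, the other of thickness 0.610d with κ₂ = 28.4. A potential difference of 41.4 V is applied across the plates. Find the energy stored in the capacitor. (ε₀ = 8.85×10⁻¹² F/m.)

U ≈ 10.7 nJ

A = (2.07 cm)² = 4.28×10⁻⁴ m².
Stacked slabs ⇒ two capacitors in series, each with the full plate area.
C₁ = κ₁ε₀A/d₁ = 15.5 × 8.85×10⁻¹² × 4.28×10⁻⁴ / 2.54×10⁻³ = 2.31×10⁻¹¹ F.
C₂ = κ₂ε₀A/d₂ = 28.4 × 8.85×10⁻¹² × 4.28×10⁻⁴ / 3.98×10⁻³ = 2.71×10⁻¹¹ F.
C = (1/C₁ + 1/C₂)⁻¹ = 1.25×10⁻¹¹ F.
U = ½CV² = ½ × 1.25×10⁻¹¹ × (41.4)² = 1.07×10⁻⁸ J.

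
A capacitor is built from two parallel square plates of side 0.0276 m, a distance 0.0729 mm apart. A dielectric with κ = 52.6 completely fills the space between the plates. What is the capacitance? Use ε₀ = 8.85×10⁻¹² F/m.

C ≈ 4.86 nF

A = (0.0276 m)² = 7.62×10⁻⁴ m².
C = κε₀A/d = 52.6 × 8.85×10⁻¹² × 7.62×10⁻⁴ / 7.29×10⁻⁵ = 4.86×10⁻⁹ F.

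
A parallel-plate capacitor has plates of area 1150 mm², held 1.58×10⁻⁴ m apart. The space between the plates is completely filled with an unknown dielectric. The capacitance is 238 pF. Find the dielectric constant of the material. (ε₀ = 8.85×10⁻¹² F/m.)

κ ≈ 3.69

A = 1150 mm² = 1.15×10⁻³ m².
κ = Cd/(ε₀A) = 2.38×10⁻¹⁰ × 1.58×10⁻⁴ / (8.85×10⁻¹² × 1.15×10⁻³) = 3.69.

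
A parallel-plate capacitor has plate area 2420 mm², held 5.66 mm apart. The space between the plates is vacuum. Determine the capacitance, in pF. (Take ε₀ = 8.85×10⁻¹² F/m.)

C ≈ 3.78 pF

A = 2420 mm² = 2.42×10⁻³ m².
C = ε₀A/d = 8.85×10⁻¹² × 2.42×10⁻³ / 5.66×10⁻³ = 3.78×10⁻¹² F.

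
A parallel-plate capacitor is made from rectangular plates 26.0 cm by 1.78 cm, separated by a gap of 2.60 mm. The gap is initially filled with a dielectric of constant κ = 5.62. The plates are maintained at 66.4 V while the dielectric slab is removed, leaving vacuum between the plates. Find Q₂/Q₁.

Battery connected ⇒ V is held fixed.
C₂ = 0.178 C₁ and Q = CV, so Q₂/Q₁ = C₂/C₁ = 0.178.

0.178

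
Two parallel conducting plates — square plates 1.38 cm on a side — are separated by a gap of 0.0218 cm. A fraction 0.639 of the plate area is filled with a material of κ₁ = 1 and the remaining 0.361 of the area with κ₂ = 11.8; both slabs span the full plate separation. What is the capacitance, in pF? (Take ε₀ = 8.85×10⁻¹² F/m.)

A = (1.38 cm)² = 1.90×10⁻⁴ m².
Side-by-side slabs ⇒ two capacitors in parallel, each spanning the full gap.
C₁ = κ₁ε₀A₁/d = 1.00 × 8.85×10⁻¹² × 1.22×10⁻⁴ / 2.18×10⁻⁴ = 4.94×10⁻¹² F.
C₂ = κ₂ε₀A₂/d = 11.8 × 8.85×10⁻¹² × 6.87×10⁻⁵ / 2.18×10⁻⁴ = 3.29×10⁻¹¹ F.
C = C₁ + C₂ = 3.79×10⁻¹¹ F.

C ≈ 37.9 pF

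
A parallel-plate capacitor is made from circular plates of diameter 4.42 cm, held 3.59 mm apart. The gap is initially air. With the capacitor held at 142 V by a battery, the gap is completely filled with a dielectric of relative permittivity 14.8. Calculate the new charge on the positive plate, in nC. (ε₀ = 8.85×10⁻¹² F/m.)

Q ≈ 7.95 nC

A = π(4.42/2 cm)² = 1.53×10⁻³ m².
Initially C₁ = ε₀A/d = 8.85×10⁻¹² × 1.53×10⁻³ / 3.59×10⁻³ = 3.78×10⁻¹² F.
Q₁ = 5.37×10⁻¹⁰ C.
Battery connected ⇒ V is held fixed. C₂ = 14.8 C₁ and Q = CV, so Q₂/Q₁ = C₂/C₁ = 14.8.
Q₂ = 14.8 × 5.37×10⁻¹⁰ = 7.95×10⁻⁹ C.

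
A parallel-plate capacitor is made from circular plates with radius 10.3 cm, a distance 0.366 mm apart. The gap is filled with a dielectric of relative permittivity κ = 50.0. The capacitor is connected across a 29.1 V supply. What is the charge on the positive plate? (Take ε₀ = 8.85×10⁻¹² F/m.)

A = π(10.3 cm)² = 3.33×10⁻² m².
C = κε₀A/d = 50.0 × 8.85×10⁻¹² × 3.33×10⁻² / 3.66×10⁻⁴ = 4.03×10⁻⁸ F.
Q = CV = 4.03×10⁻⁸ × 29.1 = 1.17×10⁻⁶ C.

Q ≈ 1.17 μC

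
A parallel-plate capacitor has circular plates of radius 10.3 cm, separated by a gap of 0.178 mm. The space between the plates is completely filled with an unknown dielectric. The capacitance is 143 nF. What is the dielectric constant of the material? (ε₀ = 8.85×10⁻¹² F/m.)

86.3

A = π(10.3 cm)² = 3.33×10⁻² m².
κ = Cd/(ε₀A) = 1.43×10⁻⁷ × 1.78×10⁻⁴ / (8.85×10⁻¹² × 3.33×10⁻²) = 86.3.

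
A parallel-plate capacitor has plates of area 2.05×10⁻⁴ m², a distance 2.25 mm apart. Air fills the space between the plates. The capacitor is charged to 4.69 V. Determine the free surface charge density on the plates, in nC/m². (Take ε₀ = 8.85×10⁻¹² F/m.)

18.4 nC/m²

C = ε₀A/d = 8.85×10⁻¹² × 2.05×10⁻⁴ / 2.25×10⁻³ = 8.06×10⁻¹³ F.
σ = Q/A = CV/A = 8.06×10⁻¹³ × 4.69 / 2.05×10⁻⁴ = 1.84×10⁻⁸ C/m².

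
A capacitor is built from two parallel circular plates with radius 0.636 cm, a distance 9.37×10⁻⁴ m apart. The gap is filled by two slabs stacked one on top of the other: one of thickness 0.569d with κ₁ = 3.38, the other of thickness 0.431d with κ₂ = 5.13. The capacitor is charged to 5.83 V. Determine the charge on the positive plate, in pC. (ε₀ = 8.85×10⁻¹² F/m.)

Q ≈ 27.7 pC

A = π(0.636 cm)² = 1.27×10⁻⁴ m².
Stacked slabs ⇒ two capacitors in series, each with the full plate area.
C₁ = κ₁ε₀A/d₁ = 3.38 × 8.85×10⁻¹² × 1.27×10⁻⁴ / 5.33×10⁻⁴ = 7.13×10⁻¹² F.
C₂ = κ₂ε₀A/d₂ = 5.13 × 8.85×10⁻¹² × 1.27×10⁻⁴ / 4.04×10⁻⁴ = 1.43×10⁻¹¹ F.
C = (1/C₁ + 1/C₂)⁻¹ = 4.76×10⁻¹² F.
Q = CV = 4.76×10⁻¹² × 5.83 = 2.77×10⁻¹¹ C.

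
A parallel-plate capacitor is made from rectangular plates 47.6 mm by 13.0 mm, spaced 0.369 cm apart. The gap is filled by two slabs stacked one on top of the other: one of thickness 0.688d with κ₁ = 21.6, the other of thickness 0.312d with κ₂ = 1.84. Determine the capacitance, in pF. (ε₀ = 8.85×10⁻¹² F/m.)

7.37 pF

A = 47.6 × 13.0 mm² = 6.19×10⁻⁴ m².
Stacked slabs ⇒ two capacitors in series, each with the full plate area.
C₁ = κ₁ε₀A/d₁ = 21.6 × 8.85×10⁻¹² × 6.19×10⁻⁴ / 2.54×10⁻³ = 4.66×10⁻¹¹ F.
C₂ = κ₂ε₀A/d₂ = 1.84 × 8.85×10⁻¹² × 6.19×10⁻⁴ / 1.15×10⁻³ = 8.75×10⁻¹² F.
C = (1/C₁ + 1/C₂)⁻¹ = 7.37×10⁻¹² F.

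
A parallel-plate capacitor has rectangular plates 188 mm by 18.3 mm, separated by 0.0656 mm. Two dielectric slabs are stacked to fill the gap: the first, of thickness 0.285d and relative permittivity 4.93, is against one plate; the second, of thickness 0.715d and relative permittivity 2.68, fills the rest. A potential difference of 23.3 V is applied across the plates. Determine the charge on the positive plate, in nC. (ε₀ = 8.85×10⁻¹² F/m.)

A = 188 × 18.3 mm² = 3.44×10⁻³ m².
Stacked slabs ⇒ two capacitors in series, each with the full plate area.
C₁ = κ₁ε₀A/d₁ = 4.93 × 8.85×10⁻¹² × 3.44×10⁻³ / 1.87×10⁻⁵ = 8.03×10⁻⁹ F.
C₂ = κ₂ε₀A/d₂ = 2.68 × 8.85×10⁻¹² × 3.44×10⁻³ / 4.69×10⁻⁵ = 1.74×10⁻⁹ F.
C = (1/C₁ + 1/C₂)⁻¹ = 1.43×10⁻⁹ F.
Q = CV = 1.43×10⁻⁹ × 23.3 = 3.33×10⁻⁸ C.

Q ≈ 33.3 nC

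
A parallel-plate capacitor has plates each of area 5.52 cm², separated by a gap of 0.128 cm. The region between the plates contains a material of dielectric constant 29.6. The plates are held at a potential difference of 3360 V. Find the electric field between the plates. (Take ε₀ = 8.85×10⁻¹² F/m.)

E = V/d = 3360 / 1.28×10⁻³ = 2.62×10⁶ V/m.

2.62 MV/m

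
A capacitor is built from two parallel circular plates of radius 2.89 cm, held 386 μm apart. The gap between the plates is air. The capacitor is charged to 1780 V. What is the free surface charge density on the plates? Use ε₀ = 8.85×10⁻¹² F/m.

A = π(2.89 cm)² = 2.62×10⁻³ m².
C = ε₀A/d = 8.85×10⁻¹² × 2.62×10⁻³ / 3.86×10⁻⁴ = 6.02×10⁻¹¹ F.
σ = Q/A = CV/A = 6.02×10⁻¹¹ × 1780 / 2.62×10⁻³ = 4.08×10⁻⁵ C/m².

σ ≈ 4.08 nC/cm²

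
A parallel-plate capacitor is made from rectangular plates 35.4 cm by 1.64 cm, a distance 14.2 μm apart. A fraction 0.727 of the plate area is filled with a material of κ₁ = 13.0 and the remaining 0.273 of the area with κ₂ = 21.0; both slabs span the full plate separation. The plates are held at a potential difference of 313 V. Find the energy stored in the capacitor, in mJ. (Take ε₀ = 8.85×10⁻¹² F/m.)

A = 35.4 × 1.64 cm² = 5.81×10⁻³ m².
Side-by-side slabs ⇒ two capacitors in parallel, each spanning the full gap.
C₁ = κ₁ε₀A₁/d = 13.0 × 8.85×10⁻¹² × 4.22×10⁻³ / 1.42×10⁻⁵ = 3.42×10⁻⁸ F.
C₂ = κ₂ε₀A₂/d = 21.0 × 8.85×10⁻¹² × 1.58×10⁻³ / 1.42×10⁻⁵ = 2.07×10⁻⁸ F.
C = C₁ + C₂ = 5.49×10⁻⁸ F.
U = ½CV² = ½ × 5.49×10⁻⁸ × (313)² = 2.69×10⁻³ J.

U ≈ 2.69 mJ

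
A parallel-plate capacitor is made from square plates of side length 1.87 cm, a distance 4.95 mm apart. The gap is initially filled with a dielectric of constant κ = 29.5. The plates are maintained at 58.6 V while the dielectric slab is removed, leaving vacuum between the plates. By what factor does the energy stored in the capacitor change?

0.0339

Battery connected ⇒ V is held fixed.
C₂ = 0.0339 C₁ and U = ½CV², so U₂/U₁ = C₂/C₁ = 0.0339.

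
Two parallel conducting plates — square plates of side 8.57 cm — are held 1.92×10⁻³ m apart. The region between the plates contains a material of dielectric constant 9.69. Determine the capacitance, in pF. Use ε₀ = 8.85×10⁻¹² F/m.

A = (8.57 cm)² = 7.34×10⁻³ m².
C = κε₀A/d = 9.69 × 8.85×10⁻¹² × 7.34×10⁻³ / 1.92×10⁻³ = 3.28×10⁻¹⁰ F.

C ≈ 328 pF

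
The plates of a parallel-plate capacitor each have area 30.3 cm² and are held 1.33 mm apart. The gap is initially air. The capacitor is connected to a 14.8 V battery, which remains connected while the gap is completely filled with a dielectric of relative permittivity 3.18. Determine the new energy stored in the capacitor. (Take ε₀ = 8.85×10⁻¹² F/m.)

A = 30.3 cm² = 3.03×10⁻³ m².
Initially C₁ = ε₀A/d = 8.85×10⁻¹² × 3.03×10⁻³ / 1.33×10⁻³ = 2.02×10⁻¹¹ F.
U₁ = 2.21×10⁻⁹ J.
Battery connected ⇒ V is held fixed. C₂ = 3.18 C₁ and U = ½CV², so U₂/U₁ = C₂/C₁ = 3.18.
U₂ = 3.18 × 2.21×10⁻⁹ = 7.02×10⁻⁹ J.

7.02 nJ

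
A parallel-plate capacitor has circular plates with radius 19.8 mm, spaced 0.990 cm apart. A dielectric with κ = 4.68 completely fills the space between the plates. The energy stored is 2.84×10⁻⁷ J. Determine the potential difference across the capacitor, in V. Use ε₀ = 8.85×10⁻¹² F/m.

332 V

A = π(19.8 mm)² = 1.23×10⁻³ m².
C = κε₀A/d = 4.68 × 8.85×10⁻¹² × 1.23×10⁻³ / 9.90×10⁻³ = 5.15×10⁻¹² F.
V = √(2U/C) = √(2 × 2.84×10⁻⁷ / 5.15×10⁻¹²) = 3.32×10² V.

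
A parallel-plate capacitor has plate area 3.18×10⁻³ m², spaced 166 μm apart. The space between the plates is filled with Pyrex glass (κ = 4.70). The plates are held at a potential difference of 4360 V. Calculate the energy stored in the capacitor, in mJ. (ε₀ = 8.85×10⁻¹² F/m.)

C = κε₀A/d = 4.70 × 8.85×10⁻¹² × 3.18×10⁻³ / 1.66×10⁻⁴ = 7.97×10⁻¹⁰ F.
U = ½CV² = ½ × 7.97×10⁻¹⁰ × (4360)² = 7.57×10⁻³ J.

7.57 mJ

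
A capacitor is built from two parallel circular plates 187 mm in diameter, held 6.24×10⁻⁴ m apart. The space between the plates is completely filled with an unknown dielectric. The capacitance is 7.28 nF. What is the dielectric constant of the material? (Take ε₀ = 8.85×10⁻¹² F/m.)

κ ≈ 18.7

A = π(187/2 mm)² = 2.75×10⁻² m².
κ = Cd/(ε₀A) = 7.28×10⁻⁹ × 6.24×10⁻⁴ / (8.85×10⁻¹² × 2.75×10⁻²) = 18.7.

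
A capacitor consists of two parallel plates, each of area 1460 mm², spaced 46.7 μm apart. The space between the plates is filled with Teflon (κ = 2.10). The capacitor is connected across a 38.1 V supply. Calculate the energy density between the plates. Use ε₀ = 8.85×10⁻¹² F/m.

6.19 J/m³

E = V/d = 38.1 / 4.67×10⁻⁵ = 8.16×10⁵ V/m.
u = ½κε₀E² = ½ × 2.10 × 8.85×10⁻¹² × (8.16×10⁵)² = 6.19 J/m³.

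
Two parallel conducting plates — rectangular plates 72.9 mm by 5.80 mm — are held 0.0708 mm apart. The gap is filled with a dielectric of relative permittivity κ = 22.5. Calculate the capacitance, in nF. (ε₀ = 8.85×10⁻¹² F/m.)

A = 72.9 × 5.80 mm² = 4.23×10⁻⁴ m².
C = κε₀A/d = 22.5 × 8.85×10⁻¹² × 4.23×10⁻⁴ / 7.08×10⁻⁵ = 1.19×10⁻⁹ F.

1.19 nF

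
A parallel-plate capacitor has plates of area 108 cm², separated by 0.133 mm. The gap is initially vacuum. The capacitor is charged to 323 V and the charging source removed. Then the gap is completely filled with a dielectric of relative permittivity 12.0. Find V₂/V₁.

V₂/V₁ ≈ 0.0833

Isolated ⇒ Q is held fixed.
C₂ = 12.0 C₁ and V = Q/C, so V₂/V₁ = C₁/C₂ = 0.0833.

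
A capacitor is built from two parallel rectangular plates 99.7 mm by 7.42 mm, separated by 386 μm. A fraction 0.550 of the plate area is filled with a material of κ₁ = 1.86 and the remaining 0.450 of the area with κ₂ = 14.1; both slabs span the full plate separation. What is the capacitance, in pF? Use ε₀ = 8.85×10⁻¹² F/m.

C ≈ 125 pF

A = 99.7 × 7.42 mm² = 7.40×10⁻⁴ m².
Side-by-side slabs ⇒ two capacitors in parallel, each spanning the full gap.
C₁ = κ₁ε₀A₁/d = 1.86 × 8.85×10⁻¹² × 4.07×10⁻⁴ / 3.86×10⁻⁴ = 1.74×10⁻¹¹ F.
C₂ = κ₂ε₀A₂/d = 14.1 × 8.85×10⁻¹² × 3.33×10⁻⁴ / 3.86×10⁻⁴ = 1.08×10⁻¹⁰ F.
C = C₁ + C₂ = 1.25×10⁻¹⁰ F.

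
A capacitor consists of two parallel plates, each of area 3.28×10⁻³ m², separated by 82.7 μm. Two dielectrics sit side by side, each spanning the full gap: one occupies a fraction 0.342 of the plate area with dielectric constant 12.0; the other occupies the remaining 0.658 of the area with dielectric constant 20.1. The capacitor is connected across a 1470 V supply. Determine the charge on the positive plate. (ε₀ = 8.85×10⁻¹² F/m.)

8.94 μC

Side-by-side slabs ⇒ two capacitors in parallel, each spanning the full gap.
C₁ = κ₁ε₀A₁/d = 12.0 × 8.85×10⁻¹² × 1.12×10⁻³ / 8.27×10⁻⁵ = 1.44×10⁻⁹ F.
C₂ = κ₂ε₀A₂/d = 20.1 × 8.85×10⁻¹² × 2.16×10⁻³ / 8.27×10⁻⁵ = 4.64×10⁻⁹ F.
C = C₁ + C₂ = 6.08×10⁻⁹ F.
Q = CV = 6.08×10⁻⁹ × 1470 = 8.94×10⁻⁶ C.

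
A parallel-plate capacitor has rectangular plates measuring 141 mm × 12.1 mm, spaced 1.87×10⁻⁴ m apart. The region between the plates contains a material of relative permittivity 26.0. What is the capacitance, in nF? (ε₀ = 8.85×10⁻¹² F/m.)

2.10 nF

A = 141 × 12.1 mm² = 1.71×10⁻³ m².
C = κε₀A/d = 26.0 × 8.85×10⁻¹² × 1.71×10⁻³ / 1.87×10⁻⁴ = 2.10×10⁻⁹ F.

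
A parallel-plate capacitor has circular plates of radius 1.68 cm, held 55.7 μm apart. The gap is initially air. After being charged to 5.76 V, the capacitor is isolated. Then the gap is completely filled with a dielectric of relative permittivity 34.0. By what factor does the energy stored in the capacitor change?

0.0294

Isolated ⇒ Q is held fixed.
C₂ = 34.0 C₁ and U = Q²/(2C), so U₂/U₁ = C₁/C₂ = 0.0294.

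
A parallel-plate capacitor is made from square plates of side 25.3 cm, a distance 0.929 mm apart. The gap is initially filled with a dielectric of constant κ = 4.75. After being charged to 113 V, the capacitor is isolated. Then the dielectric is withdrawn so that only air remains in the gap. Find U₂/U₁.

U₂/U₁ ≈ 4.75

Isolated ⇒ Q is held fixed.
C₂ = 0.211 C₁ and U = Q²/(2C), so U₂/U₁ = C₁/C₂ = 4.75.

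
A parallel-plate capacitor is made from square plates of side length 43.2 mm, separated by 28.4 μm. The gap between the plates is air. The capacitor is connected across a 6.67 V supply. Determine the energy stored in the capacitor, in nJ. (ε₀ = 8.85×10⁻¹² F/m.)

12.9 nJ

A = (43.2 mm)² = 1.87×10⁻³ m².
C = ε₀A/d = 8.85×10⁻¹² × 1.87×10⁻³ / 2.84×10⁻⁵ = 5.82×10⁻¹⁰ F.
U = ½CV² = ½ × 5.82×10⁻¹⁰ × (6.67)² = 1.29×10⁻⁸ J.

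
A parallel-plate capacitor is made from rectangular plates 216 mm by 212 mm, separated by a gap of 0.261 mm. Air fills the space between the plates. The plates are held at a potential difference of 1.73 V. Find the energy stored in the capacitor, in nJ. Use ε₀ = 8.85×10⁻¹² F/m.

U ≈ 2.32 nJ

A = 216 × 212 mm² = 4.58×10⁻² m².
C = ε₀A/d = 8.85×10⁻¹² × 4.58×10⁻² / 2.61×10⁻⁴ = 1.55×10⁻⁹ F.
U = ½CV² = ½ × 1.55×10⁻⁹ × (1.73)² = 2.32×10⁻⁹ J.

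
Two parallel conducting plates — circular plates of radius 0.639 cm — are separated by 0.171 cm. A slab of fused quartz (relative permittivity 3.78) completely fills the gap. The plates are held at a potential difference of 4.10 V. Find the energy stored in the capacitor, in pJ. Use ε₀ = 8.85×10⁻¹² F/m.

A = π(0.639 cm)² = 1.28×10⁻⁴ m².
C = κε₀A/d = 3.78 × 8.85×10⁻¹² × 1.28×10⁻⁴ / 1.71×10⁻³ = 2.51×10⁻¹² F.
U = ½CV² = ½ × 2.51×10⁻¹² × (4.10)² = 2.11×10⁻¹¹ J.

U ≈ 21.1 pJ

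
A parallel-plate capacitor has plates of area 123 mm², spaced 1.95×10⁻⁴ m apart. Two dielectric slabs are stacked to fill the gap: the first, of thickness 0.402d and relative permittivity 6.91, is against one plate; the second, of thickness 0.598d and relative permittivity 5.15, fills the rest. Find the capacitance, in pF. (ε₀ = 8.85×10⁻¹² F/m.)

32.0 pF

A = 123 mm² = 1.23×10⁻⁴ m².
Stacked slabs ⇒ two capacitors in series, each with the full plate area.
C₁ = κ₁ε₀A/d₁ = 6.91 × 8.85×10⁻¹² × 1.23×10⁻⁴ / 7.84×10⁻⁵ = 9.60×10⁻¹¹ F.
C₂ = κ₂ε₀A/d₂ = 5.15 × 8.85×10⁻¹² × 1.23×10⁻⁴ / 1.17×10⁻⁴ = 4.81×10⁻¹¹ F.
C = (1/C₁ + 1/C₂)⁻¹ = 3.20×10⁻¹¹ F.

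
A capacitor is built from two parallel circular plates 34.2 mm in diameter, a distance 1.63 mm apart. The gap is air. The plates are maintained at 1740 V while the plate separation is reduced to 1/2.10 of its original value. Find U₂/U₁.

Battery connected ⇒ V is held fixed.
C₂ = 2.10 C₁ and U = ½CV², so U₂/U₁ = C₂/C₁ = 2.10.

2.10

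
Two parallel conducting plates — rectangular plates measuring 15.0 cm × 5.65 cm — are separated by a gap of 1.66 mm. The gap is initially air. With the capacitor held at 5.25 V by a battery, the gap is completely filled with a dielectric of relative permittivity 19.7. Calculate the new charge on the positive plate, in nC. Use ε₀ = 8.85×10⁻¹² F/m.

A = 15.0 × 5.65 cm² = 8.47×10⁻³ m².
Initially C₁ = ε₀A/d = 8.85×10⁻¹² × 8.47×10⁻³ / 1.66×10⁻³ = 4.52×10⁻¹¹ F.
Q₁ = 2.37×10⁻¹⁰ C.
Battery connected ⇒ V is held fixed. C₂ = 19.7 C₁ and Q = CV, so Q₂/Q₁ = C₂/C₁ = 19.7.
Q₂ = 19.7 × 2.37×10⁻¹⁰ = 4.67×10⁻⁹ C.

4.67 nC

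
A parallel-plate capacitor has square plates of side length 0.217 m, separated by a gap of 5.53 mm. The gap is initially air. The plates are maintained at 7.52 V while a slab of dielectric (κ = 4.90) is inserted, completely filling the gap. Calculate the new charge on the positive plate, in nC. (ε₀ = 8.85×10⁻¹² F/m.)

A = (0.217 m)² = 4.71×10⁻² m².
Initially C₁ = ε₀A/d = 8.85×10⁻¹² × 4.71×10⁻² / 5.53×10⁻³ = 7.54×10⁻¹¹ F.
Q₁ = 5.67×10⁻¹⁰ C.
Battery connected ⇒ V is held fixed. C₂ = 4.90 C₁ and Q = CV, so Q₂/Q₁ = C₂/C₁ = 4.90.
Q₂ = 4.90 × 5.67×10⁻¹⁰ = 2.78×10⁻⁹ C.

Q ≈ 2.78 nC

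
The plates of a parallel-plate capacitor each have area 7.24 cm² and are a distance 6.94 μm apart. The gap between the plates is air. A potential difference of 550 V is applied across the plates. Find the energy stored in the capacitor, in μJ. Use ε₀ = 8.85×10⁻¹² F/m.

140 μJ

A = 7.24 cm² = 7.24×10⁻⁴ m².
C = ε₀A/d = 8.85×10⁻¹² × 7.24×10⁻⁴ / 6.94×10⁻⁶ = 9.23×10⁻¹⁰ F.
U = ½CV² = ½ × 9.23×10⁻¹⁰ × (550)² = 1.40×10⁻⁴ J.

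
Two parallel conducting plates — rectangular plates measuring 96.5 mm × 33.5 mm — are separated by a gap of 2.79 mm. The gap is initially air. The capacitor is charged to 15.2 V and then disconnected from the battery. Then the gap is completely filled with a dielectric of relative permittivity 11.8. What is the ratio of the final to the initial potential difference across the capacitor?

Isolated ⇒ Q is held fixed.
C₂ = 11.8 C₁ and V = Q/C, so V₂/V₁ = C₁/C₂ = 0.0847.

0.0847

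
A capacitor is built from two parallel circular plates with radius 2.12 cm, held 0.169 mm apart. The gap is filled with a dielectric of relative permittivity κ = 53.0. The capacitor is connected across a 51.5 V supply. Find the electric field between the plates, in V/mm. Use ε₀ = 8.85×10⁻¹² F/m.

E = V/d = 51.5 / 1.69×10⁻⁴ = 3.05×10⁵ V/m.

E ≈ 305 V/mm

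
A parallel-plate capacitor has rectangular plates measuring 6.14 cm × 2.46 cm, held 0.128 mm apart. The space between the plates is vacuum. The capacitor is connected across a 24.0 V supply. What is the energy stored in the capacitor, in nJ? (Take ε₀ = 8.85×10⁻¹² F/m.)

A = 6.14 × 2.46 cm² = 1.51×10⁻³ m².
C = ε₀A/d = 8.85×10⁻¹² × 1.51×10⁻³ / 1.28×10⁻⁴ = 1.04×10⁻¹⁰ F.
U = ½CV² = ½ × 1.04×10⁻¹⁰ × (24.0)² = 3.01×10⁻⁸ J.

U ≈ 30.1 nJ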